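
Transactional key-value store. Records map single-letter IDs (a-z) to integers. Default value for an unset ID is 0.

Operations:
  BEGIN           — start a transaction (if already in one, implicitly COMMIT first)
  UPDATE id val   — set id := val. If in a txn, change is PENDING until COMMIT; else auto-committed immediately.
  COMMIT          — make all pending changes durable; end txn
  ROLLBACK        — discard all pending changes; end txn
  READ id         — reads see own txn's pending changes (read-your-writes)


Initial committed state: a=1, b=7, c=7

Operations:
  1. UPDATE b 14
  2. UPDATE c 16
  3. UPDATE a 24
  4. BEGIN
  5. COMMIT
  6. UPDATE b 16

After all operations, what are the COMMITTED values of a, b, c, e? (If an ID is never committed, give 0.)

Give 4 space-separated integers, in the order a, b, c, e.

Answer: 24 16 16 0

Derivation:
Initial committed: {a=1, b=7, c=7}
Op 1: UPDATE b=14 (auto-commit; committed b=14)
Op 2: UPDATE c=16 (auto-commit; committed c=16)
Op 3: UPDATE a=24 (auto-commit; committed a=24)
Op 4: BEGIN: in_txn=True, pending={}
Op 5: COMMIT: merged [] into committed; committed now {a=24, b=14, c=16}
Op 6: UPDATE b=16 (auto-commit; committed b=16)
Final committed: {a=24, b=16, c=16}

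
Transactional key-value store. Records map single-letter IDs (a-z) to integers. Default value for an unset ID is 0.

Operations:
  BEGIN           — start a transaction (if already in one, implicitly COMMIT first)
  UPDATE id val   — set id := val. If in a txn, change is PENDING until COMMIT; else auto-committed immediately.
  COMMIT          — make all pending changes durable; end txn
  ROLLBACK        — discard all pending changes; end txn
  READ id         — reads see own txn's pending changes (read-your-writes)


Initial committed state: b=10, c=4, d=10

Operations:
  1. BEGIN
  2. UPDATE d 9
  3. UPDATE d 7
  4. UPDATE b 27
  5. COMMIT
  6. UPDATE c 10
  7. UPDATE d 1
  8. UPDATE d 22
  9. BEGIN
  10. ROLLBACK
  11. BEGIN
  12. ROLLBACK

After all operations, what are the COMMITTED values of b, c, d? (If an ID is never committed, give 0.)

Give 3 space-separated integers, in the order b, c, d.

Answer: 27 10 22

Derivation:
Initial committed: {b=10, c=4, d=10}
Op 1: BEGIN: in_txn=True, pending={}
Op 2: UPDATE d=9 (pending; pending now {d=9})
Op 3: UPDATE d=7 (pending; pending now {d=7})
Op 4: UPDATE b=27 (pending; pending now {b=27, d=7})
Op 5: COMMIT: merged ['b', 'd'] into committed; committed now {b=27, c=4, d=7}
Op 6: UPDATE c=10 (auto-commit; committed c=10)
Op 7: UPDATE d=1 (auto-commit; committed d=1)
Op 8: UPDATE d=22 (auto-commit; committed d=22)
Op 9: BEGIN: in_txn=True, pending={}
Op 10: ROLLBACK: discarded pending []; in_txn=False
Op 11: BEGIN: in_txn=True, pending={}
Op 12: ROLLBACK: discarded pending []; in_txn=False
Final committed: {b=27, c=10, d=22}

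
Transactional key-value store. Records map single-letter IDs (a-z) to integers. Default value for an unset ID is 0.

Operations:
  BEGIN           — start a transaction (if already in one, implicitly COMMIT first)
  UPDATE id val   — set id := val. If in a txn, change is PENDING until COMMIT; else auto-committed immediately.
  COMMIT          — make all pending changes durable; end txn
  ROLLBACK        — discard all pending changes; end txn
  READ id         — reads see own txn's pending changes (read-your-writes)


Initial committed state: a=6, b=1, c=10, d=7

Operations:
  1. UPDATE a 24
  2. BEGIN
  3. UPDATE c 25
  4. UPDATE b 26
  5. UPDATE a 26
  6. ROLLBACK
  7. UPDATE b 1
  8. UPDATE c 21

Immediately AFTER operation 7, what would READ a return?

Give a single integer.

Answer: 24

Derivation:
Initial committed: {a=6, b=1, c=10, d=7}
Op 1: UPDATE a=24 (auto-commit; committed a=24)
Op 2: BEGIN: in_txn=True, pending={}
Op 3: UPDATE c=25 (pending; pending now {c=25})
Op 4: UPDATE b=26 (pending; pending now {b=26, c=25})
Op 5: UPDATE a=26 (pending; pending now {a=26, b=26, c=25})
Op 6: ROLLBACK: discarded pending ['a', 'b', 'c']; in_txn=False
Op 7: UPDATE b=1 (auto-commit; committed b=1)
After op 7: visible(a) = 24 (pending={}, committed={a=24, b=1, c=10, d=7})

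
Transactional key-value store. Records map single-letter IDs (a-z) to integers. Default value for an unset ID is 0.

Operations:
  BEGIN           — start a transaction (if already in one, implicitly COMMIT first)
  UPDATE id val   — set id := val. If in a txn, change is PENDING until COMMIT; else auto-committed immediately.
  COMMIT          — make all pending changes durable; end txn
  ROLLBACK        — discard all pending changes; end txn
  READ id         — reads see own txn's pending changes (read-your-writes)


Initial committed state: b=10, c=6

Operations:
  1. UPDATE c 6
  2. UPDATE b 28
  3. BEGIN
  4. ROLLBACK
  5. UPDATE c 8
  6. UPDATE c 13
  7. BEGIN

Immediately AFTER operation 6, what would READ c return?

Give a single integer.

Initial committed: {b=10, c=6}
Op 1: UPDATE c=6 (auto-commit; committed c=6)
Op 2: UPDATE b=28 (auto-commit; committed b=28)
Op 3: BEGIN: in_txn=True, pending={}
Op 4: ROLLBACK: discarded pending []; in_txn=False
Op 5: UPDATE c=8 (auto-commit; committed c=8)
Op 6: UPDATE c=13 (auto-commit; committed c=13)
After op 6: visible(c) = 13 (pending={}, committed={b=28, c=13})

Answer: 13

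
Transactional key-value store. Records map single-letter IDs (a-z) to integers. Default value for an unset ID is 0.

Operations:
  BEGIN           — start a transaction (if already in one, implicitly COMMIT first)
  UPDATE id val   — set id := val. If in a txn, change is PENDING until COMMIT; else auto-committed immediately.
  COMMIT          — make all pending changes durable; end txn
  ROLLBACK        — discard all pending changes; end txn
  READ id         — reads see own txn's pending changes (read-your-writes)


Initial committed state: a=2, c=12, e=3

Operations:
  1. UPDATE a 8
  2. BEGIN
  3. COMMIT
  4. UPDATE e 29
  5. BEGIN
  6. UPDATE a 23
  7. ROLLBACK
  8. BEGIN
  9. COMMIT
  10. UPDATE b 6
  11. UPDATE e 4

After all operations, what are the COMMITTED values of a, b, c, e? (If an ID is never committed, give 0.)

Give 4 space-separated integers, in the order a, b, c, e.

Answer: 8 6 12 4

Derivation:
Initial committed: {a=2, c=12, e=3}
Op 1: UPDATE a=8 (auto-commit; committed a=8)
Op 2: BEGIN: in_txn=True, pending={}
Op 3: COMMIT: merged [] into committed; committed now {a=8, c=12, e=3}
Op 4: UPDATE e=29 (auto-commit; committed e=29)
Op 5: BEGIN: in_txn=True, pending={}
Op 6: UPDATE a=23 (pending; pending now {a=23})
Op 7: ROLLBACK: discarded pending ['a']; in_txn=False
Op 8: BEGIN: in_txn=True, pending={}
Op 9: COMMIT: merged [] into committed; committed now {a=8, c=12, e=29}
Op 10: UPDATE b=6 (auto-commit; committed b=6)
Op 11: UPDATE e=4 (auto-commit; committed e=4)
Final committed: {a=8, b=6, c=12, e=4}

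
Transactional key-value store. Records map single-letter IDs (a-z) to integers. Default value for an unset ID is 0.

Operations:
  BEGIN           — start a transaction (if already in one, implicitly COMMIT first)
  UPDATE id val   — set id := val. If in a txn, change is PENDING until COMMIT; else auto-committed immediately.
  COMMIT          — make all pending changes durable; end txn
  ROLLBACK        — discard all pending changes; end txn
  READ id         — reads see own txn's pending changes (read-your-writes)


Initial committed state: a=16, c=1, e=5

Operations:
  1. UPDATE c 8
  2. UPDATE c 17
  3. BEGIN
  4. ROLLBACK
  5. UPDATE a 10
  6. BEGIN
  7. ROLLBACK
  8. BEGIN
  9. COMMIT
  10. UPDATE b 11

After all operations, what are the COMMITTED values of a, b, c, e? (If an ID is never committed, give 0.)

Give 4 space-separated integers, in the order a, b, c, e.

Answer: 10 11 17 5

Derivation:
Initial committed: {a=16, c=1, e=5}
Op 1: UPDATE c=8 (auto-commit; committed c=8)
Op 2: UPDATE c=17 (auto-commit; committed c=17)
Op 3: BEGIN: in_txn=True, pending={}
Op 4: ROLLBACK: discarded pending []; in_txn=False
Op 5: UPDATE a=10 (auto-commit; committed a=10)
Op 6: BEGIN: in_txn=True, pending={}
Op 7: ROLLBACK: discarded pending []; in_txn=False
Op 8: BEGIN: in_txn=True, pending={}
Op 9: COMMIT: merged [] into committed; committed now {a=10, c=17, e=5}
Op 10: UPDATE b=11 (auto-commit; committed b=11)
Final committed: {a=10, b=11, c=17, e=5}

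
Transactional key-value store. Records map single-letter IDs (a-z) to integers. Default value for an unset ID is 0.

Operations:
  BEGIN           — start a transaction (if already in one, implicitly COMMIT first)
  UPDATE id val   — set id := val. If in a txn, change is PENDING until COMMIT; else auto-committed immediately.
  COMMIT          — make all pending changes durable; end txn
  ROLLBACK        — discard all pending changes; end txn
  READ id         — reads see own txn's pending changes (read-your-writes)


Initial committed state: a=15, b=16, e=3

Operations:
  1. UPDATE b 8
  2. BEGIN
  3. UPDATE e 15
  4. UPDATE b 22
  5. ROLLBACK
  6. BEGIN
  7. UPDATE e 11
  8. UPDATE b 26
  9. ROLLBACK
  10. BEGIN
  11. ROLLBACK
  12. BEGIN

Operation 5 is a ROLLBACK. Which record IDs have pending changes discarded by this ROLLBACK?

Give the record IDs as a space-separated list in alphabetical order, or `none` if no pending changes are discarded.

Answer: b e

Derivation:
Initial committed: {a=15, b=16, e=3}
Op 1: UPDATE b=8 (auto-commit; committed b=8)
Op 2: BEGIN: in_txn=True, pending={}
Op 3: UPDATE e=15 (pending; pending now {e=15})
Op 4: UPDATE b=22 (pending; pending now {b=22, e=15})
Op 5: ROLLBACK: discarded pending ['b', 'e']; in_txn=False
Op 6: BEGIN: in_txn=True, pending={}
Op 7: UPDATE e=11 (pending; pending now {e=11})
Op 8: UPDATE b=26 (pending; pending now {b=26, e=11})
Op 9: ROLLBACK: discarded pending ['b', 'e']; in_txn=False
Op 10: BEGIN: in_txn=True, pending={}
Op 11: ROLLBACK: discarded pending []; in_txn=False
Op 12: BEGIN: in_txn=True, pending={}
ROLLBACK at op 5 discards: ['b', 'e']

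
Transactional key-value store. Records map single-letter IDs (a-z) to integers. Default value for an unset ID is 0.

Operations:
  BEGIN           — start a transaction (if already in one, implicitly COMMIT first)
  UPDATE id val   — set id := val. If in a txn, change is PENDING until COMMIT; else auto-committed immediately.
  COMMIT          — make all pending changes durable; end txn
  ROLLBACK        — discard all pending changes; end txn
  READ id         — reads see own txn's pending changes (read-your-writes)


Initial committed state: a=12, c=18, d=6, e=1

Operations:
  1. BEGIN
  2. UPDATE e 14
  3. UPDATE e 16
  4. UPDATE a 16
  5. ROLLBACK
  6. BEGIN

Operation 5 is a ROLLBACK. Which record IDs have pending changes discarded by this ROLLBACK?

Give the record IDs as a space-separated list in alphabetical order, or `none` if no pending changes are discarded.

Initial committed: {a=12, c=18, d=6, e=1}
Op 1: BEGIN: in_txn=True, pending={}
Op 2: UPDATE e=14 (pending; pending now {e=14})
Op 3: UPDATE e=16 (pending; pending now {e=16})
Op 4: UPDATE a=16 (pending; pending now {a=16, e=16})
Op 5: ROLLBACK: discarded pending ['a', 'e']; in_txn=False
Op 6: BEGIN: in_txn=True, pending={}
ROLLBACK at op 5 discards: ['a', 'e']

Answer: a e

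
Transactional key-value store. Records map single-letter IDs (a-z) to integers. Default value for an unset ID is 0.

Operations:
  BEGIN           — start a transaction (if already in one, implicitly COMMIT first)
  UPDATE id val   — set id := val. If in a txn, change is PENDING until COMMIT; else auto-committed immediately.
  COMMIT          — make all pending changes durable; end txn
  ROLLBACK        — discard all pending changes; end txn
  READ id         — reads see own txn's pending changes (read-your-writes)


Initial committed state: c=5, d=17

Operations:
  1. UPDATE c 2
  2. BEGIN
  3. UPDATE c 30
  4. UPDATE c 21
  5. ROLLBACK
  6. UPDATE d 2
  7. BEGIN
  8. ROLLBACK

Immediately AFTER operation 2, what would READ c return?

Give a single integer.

Answer: 2

Derivation:
Initial committed: {c=5, d=17}
Op 1: UPDATE c=2 (auto-commit; committed c=2)
Op 2: BEGIN: in_txn=True, pending={}
After op 2: visible(c) = 2 (pending={}, committed={c=2, d=17})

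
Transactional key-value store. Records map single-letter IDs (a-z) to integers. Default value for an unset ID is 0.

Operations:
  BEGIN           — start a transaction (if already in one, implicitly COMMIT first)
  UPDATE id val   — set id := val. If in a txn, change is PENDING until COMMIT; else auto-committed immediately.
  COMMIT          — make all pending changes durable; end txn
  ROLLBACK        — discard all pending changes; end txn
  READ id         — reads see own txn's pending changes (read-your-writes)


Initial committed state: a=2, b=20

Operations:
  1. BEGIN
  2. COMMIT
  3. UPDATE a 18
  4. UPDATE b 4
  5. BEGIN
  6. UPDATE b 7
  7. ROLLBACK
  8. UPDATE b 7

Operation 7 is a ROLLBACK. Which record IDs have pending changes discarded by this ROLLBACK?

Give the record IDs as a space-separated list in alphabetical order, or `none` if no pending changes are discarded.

Answer: b

Derivation:
Initial committed: {a=2, b=20}
Op 1: BEGIN: in_txn=True, pending={}
Op 2: COMMIT: merged [] into committed; committed now {a=2, b=20}
Op 3: UPDATE a=18 (auto-commit; committed a=18)
Op 4: UPDATE b=4 (auto-commit; committed b=4)
Op 5: BEGIN: in_txn=True, pending={}
Op 6: UPDATE b=7 (pending; pending now {b=7})
Op 7: ROLLBACK: discarded pending ['b']; in_txn=False
Op 8: UPDATE b=7 (auto-commit; committed b=7)
ROLLBACK at op 7 discards: ['b']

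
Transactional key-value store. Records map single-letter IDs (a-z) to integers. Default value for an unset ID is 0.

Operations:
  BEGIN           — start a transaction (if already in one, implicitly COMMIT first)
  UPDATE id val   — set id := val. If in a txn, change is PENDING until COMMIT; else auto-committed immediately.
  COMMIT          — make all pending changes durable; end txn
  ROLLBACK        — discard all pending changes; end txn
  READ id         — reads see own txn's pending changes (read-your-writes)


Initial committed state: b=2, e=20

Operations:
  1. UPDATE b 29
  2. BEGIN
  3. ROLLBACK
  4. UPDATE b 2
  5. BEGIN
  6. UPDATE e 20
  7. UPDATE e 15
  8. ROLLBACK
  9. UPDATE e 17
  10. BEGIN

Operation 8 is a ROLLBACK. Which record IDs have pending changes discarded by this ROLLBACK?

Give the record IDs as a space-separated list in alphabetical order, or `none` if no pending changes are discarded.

Initial committed: {b=2, e=20}
Op 1: UPDATE b=29 (auto-commit; committed b=29)
Op 2: BEGIN: in_txn=True, pending={}
Op 3: ROLLBACK: discarded pending []; in_txn=False
Op 4: UPDATE b=2 (auto-commit; committed b=2)
Op 5: BEGIN: in_txn=True, pending={}
Op 6: UPDATE e=20 (pending; pending now {e=20})
Op 7: UPDATE e=15 (pending; pending now {e=15})
Op 8: ROLLBACK: discarded pending ['e']; in_txn=False
Op 9: UPDATE e=17 (auto-commit; committed e=17)
Op 10: BEGIN: in_txn=True, pending={}
ROLLBACK at op 8 discards: ['e']

Answer: e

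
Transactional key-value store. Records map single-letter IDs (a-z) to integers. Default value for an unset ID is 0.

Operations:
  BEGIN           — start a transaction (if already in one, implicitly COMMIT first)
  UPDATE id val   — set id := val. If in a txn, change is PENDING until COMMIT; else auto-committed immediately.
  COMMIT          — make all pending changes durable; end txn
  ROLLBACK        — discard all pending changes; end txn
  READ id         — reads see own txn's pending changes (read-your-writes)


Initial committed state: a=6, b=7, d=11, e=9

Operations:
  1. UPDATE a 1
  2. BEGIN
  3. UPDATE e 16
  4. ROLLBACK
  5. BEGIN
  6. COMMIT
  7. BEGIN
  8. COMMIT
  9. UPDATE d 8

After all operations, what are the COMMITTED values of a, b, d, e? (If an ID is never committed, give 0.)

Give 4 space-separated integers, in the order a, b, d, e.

Initial committed: {a=6, b=7, d=11, e=9}
Op 1: UPDATE a=1 (auto-commit; committed a=1)
Op 2: BEGIN: in_txn=True, pending={}
Op 3: UPDATE e=16 (pending; pending now {e=16})
Op 4: ROLLBACK: discarded pending ['e']; in_txn=False
Op 5: BEGIN: in_txn=True, pending={}
Op 6: COMMIT: merged [] into committed; committed now {a=1, b=7, d=11, e=9}
Op 7: BEGIN: in_txn=True, pending={}
Op 8: COMMIT: merged [] into committed; committed now {a=1, b=7, d=11, e=9}
Op 9: UPDATE d=8 (auto-commit; committed d=8)
Final committed: {a=1, b=7, d=8, e=9}

Answer: 1 7 8 9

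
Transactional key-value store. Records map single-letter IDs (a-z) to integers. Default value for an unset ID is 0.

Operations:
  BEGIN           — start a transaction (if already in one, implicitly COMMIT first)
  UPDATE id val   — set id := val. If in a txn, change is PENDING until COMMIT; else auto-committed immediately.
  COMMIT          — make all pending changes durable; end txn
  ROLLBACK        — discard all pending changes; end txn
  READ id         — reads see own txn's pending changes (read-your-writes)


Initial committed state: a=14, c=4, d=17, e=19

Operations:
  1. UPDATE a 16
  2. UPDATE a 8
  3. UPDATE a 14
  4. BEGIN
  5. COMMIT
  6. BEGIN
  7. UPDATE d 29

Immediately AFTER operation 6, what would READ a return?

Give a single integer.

Initial committed: {a=14, c=4, d=17, e=19}
Op 1: UPDATE a=16 (auto-commit; committed a=16)
Op 2: UPDATE a=8 (auto-commit; committed a=8)
Op 3: UPDATE a=14 (auto-commit; committed a=14)
Op 4: BEGIN: in_txn=True, pending={}
Op 5: COMMIT: merged [] into committed; committed now {a=14, c=4, d=17, e=19}
Op 6: BEGIN: in_txn=True, pending={}
After op 6: visible(a) = 14 (pending={}, committed={a=14, c=4, d=17, e=19})

Answer: 14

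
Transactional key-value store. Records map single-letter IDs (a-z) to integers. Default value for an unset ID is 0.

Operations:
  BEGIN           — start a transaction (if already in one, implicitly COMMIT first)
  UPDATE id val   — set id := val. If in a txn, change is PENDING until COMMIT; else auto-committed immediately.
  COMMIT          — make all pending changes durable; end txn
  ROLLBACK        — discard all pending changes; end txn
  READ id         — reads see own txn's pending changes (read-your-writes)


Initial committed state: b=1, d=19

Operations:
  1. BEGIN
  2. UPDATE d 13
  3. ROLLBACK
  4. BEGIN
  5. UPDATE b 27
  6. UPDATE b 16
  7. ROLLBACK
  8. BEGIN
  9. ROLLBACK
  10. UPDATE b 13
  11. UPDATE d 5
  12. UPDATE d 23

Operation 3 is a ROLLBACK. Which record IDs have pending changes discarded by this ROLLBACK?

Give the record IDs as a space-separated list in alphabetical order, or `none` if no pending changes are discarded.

Answer: d

Derivation:
Initial committed: {b=1, d=19}
Op 1: BEGIN: in_txn=True, pending={}
Op 2: UPDATE d=13 (pending; pending now {d=13})
Op 3: ROLLBACK: discarded pending ['d']; in_txn=False
Op 4: BEGIN: in_txn=True, pending={}
Op 5: UPDATE b=27 (pending; pending now {b=27})
Op 6: UPDATE b=16 (pending; pending now {b=16})
Op 7: ROLLBACK: discarded pending ['b']; in_txn=False
Op 8: BEGIN: in_txn=True, pending={}
Op 9: ROLLBACK: discarded pending []; in_txn=False
Op 10: UPDATE b=13 (auto-commit; committed b=13)
Op 11: UPDATE d=5 (auto-commit; committed d=5)
Op 12: UPDATE d=23 (auto-commit; committed d=23)
ROLLBACK at op 3 discards: ['d']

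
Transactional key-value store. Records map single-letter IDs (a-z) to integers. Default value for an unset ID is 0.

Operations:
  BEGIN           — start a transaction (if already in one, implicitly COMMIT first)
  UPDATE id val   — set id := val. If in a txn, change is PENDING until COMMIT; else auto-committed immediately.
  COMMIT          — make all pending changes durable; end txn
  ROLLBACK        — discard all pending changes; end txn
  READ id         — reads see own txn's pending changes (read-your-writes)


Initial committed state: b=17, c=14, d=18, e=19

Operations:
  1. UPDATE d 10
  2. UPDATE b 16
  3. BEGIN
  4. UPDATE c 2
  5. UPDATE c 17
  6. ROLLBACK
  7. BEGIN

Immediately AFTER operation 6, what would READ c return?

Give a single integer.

Answer: 14

Derivation:
Initial committed: {b=17, c=14, d=18, e=19}
Op 1: UPDATE d=10 (auto-commit; committed d=10)
Op 2: UPDATE b=16 (auto-commit; committed b=16)
Op 3: BEGIN: in_txn=True, pending={}
Op 4: UPDATE c=2 (pending; pending now {c=2})
Op 5: UPDATE c=17 (pending; pending now {c=17})
Op 6: ROLLBACK: discarded pending ['c']; in_txn=False
After op 6: visible(c) = 14 (pending={}, committed={b=16, c=14, d=10, e=19})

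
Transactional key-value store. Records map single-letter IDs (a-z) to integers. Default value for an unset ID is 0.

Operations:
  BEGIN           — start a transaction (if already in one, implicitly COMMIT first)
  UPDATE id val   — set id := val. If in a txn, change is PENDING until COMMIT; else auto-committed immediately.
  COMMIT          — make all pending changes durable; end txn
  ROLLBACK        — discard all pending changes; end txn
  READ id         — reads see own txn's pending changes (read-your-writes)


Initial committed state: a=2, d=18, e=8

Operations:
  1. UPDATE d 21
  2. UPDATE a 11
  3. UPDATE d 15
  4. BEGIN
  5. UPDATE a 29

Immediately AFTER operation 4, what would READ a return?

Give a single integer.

Answer: 11

Derivation:
Initial committed: {a=2, d=18, e=8}
Op 1: UPDATE d=21 (auto-commit; committed d=21)
Op 2: UPDATE a=11 (auto-commit; committed a=11)
Op 3: UPDATE d=15 (auto-commit; committed d=15)
Op 4: BEGIN: in_txn=True, pending={}
After op 4: visible(a) = 11 (pending={}, committed={a=11, d=15, e=8})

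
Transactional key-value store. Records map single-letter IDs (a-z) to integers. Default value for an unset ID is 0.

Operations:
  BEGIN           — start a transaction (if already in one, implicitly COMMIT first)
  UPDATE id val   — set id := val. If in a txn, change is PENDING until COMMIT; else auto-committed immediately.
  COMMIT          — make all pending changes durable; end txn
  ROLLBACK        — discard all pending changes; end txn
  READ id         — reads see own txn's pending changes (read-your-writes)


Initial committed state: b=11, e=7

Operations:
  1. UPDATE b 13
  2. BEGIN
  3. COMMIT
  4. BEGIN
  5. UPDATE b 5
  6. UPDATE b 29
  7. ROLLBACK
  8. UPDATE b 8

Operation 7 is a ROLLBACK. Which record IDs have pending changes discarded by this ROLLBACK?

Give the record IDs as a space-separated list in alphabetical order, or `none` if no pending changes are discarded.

Answer: b

Derivation:
Initial committed: {b=11, e=7}
Op 1: UPDATE b=13 (auto-commit; committed b=13)
Op 2: BEGIN: in_txn=True, pending={}
Op 3: COMMIT: merged [] into committed; committed now {b=13, e=7}
Op 4: BEGIN: in_txn=True, pending={}
Op 5: UPDATE b=5 (pending; pending now {b=5})
Op 6: UPDATE b=29 (pending; pending now {b=29})
Op 7: ROLLBACK: discarded pending ['b']; in_txn=False
Op 8: UPDATE b=8 (auto-commit; committed b=8)
ROLLBACK at op 7 discards: ['b']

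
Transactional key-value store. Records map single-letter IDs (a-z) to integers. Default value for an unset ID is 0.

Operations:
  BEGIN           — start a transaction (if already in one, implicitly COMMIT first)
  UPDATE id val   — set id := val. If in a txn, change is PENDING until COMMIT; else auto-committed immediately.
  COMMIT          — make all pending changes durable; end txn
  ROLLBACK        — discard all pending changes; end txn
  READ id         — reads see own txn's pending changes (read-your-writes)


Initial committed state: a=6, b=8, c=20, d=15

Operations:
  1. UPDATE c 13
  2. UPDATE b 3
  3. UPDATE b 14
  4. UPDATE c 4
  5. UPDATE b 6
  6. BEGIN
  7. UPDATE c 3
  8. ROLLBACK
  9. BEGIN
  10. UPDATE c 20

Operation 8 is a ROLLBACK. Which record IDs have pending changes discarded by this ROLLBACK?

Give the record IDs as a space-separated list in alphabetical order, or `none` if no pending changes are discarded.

Answer: c

Derivation:
Initial committed: {a=6, b=8, c=20, d=15}
Op 1: UPDATE c=13 (auto-commit; committed c=13)
Op 2: UPDATE b=3 (auto-commit; committed b=3)
Op 3: UPDATE b=14 (auto-commit; committed b=14)
Op 4: UPDATE c=4 (auto-commit; committed c=4)
Op 5: UPDATE b=6 (auto-commit; committed b=6)
Op 6: BEGIN: in_txn=True, pending={}
Op 7: UPDATE c=3 (pending; pending now {c=3})
Op 8: ROLLBACK: discarded pending ['c']; in_txn=False
Op 9: BEGIN: in_txn=True, pending={}
Op 10: UPDATE c=20 (pending; pending now {c=20})
ROLLBACK at op 8 discards: ['c']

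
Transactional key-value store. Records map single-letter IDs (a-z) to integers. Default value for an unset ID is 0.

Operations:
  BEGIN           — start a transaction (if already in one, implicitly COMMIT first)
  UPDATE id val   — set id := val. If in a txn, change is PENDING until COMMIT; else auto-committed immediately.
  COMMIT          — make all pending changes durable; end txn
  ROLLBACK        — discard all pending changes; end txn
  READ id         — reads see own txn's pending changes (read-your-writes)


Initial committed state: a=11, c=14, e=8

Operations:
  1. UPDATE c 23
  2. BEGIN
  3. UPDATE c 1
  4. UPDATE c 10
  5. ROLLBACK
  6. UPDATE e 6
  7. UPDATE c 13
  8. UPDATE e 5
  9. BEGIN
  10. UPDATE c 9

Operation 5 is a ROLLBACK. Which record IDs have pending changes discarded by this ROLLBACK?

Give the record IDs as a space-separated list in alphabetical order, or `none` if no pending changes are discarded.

Initial committed: {a=11, c=14, e=8}
Op 1: UPDATE c=23 (auto-commit; committed c=23)
Op 2: BEGIN: in_txn=True, pending={}
Op 3: UPDATE c=1 (pending; pending now {c=1})
Op 4: UPDATE c=10 (pending; pending now {c=10})
Op 5: ROLLBACK: discarded pending ['c']; in_txn=False
Op 6: UPDATE e=6 (auto-commit; committed e=6)
Op 7: UPDATE c=13 (auto-commit; committed c=13)
Op 8: UPDATE e=5 (auto-commit; committed e=5)
Op 9: BEGIN: in_txn=True, pending={}
Op 10: UPDATE c=9 (pending; pending now {c=9})
ROLLBACK at op 5 discards: ['c']

Answer: c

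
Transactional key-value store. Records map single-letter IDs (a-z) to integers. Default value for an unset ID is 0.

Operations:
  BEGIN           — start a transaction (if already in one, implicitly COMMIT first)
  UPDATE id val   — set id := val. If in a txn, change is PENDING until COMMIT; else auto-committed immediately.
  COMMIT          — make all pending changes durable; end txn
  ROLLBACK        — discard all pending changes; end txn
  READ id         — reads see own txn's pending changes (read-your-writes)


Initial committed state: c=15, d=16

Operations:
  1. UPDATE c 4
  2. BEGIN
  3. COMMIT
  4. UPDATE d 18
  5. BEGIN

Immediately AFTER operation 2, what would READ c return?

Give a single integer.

Initial committed: {c=15, d=16}
Op 1: UPDATE c=4 (auto-commit; committed c=4)
Op 2: BEGIN: in_txn=True, pending={}
After op 2: visible(c) = 4 (pending={}, committed={c=4, d=16})

Answer: 4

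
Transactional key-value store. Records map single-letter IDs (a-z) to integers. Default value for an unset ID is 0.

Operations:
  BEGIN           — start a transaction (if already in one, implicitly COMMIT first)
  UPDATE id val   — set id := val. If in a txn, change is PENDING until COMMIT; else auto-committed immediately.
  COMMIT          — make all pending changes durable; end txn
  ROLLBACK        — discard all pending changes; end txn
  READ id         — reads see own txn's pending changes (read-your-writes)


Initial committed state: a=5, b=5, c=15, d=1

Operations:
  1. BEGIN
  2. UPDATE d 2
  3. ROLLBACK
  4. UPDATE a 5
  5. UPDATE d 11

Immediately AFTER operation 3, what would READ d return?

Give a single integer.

Answer: 1

Derivation:
Initial committed: {a=5, b=5, c=15, d=1}
Op 1: BEGIN: in_txn=True, pending={}
Op 2: UPDATE d=2 (pending; pending now {d=2})
Op 3: ROLLBACK: discarded pending ['d']; in_txn=False
After op 3: visible(d) = 1 (pending={}, committed={a=5, b=5, c=15, d=1})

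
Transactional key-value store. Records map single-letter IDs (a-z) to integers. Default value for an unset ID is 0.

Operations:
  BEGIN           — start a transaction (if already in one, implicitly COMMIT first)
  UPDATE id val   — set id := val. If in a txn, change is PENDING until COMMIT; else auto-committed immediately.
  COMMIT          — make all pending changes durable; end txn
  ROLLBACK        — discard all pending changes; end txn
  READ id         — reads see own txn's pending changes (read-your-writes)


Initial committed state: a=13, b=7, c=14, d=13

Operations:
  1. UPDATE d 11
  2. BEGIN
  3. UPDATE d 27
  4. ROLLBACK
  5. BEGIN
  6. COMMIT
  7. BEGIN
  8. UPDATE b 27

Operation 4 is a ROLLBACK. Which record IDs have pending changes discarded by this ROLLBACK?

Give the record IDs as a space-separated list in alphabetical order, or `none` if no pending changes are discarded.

Initial committed: {a=13, b=7, c=14, d=13}
Op 1: UPDATE d=11 (auto-commit; committed d=11)
Op 2: BEGIN: in_txn=True, pending={}
Op 3: UPDATE d=27 (pending; pending now {d=27})
Op 4: ROLLBACK: discarded pending ['d']; in_txn=False
Op 5: BEGIN: in_txn=True, pending={}
Op 6: COMMIT: merged [] into committed; committed now {a=13, b=7, c=14, d=11}
Op 7: BEGIN: in_txn=True, pending={}
Op 8: UPDATE b=27 (pending; pending now {b=27})
ROLLBACK at op 4 discards: ['d']

Answer: d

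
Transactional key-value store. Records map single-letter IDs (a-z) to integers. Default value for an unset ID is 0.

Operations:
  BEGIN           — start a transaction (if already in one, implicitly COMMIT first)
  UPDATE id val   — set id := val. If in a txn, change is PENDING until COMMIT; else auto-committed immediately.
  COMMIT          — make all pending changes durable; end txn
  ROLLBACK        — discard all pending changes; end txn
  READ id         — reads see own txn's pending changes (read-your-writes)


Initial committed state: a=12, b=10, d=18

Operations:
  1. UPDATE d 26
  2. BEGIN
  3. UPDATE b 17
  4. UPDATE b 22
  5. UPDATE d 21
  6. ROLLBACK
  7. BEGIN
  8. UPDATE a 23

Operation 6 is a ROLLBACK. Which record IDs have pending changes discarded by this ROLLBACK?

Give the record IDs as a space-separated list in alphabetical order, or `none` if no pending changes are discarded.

Initial committed: {a=12, b=10, d=18}
Op 1: UPDATE d=26 (auto-commit; committed d=26)
Op 2: BEGIN: in_txn=True, pending={}
Op 3: UPDATE b=17 (pending; pending now {b=17})
Op 4: UPDATE b=22 (pending; pending now {b=22})
Op 5: UPDATE d=21 (pending; pending now {b=22, d=21})
Op 6: ROLLBACK: discarded pending ['b', 'd']; in_txn=False
Op 7: BEGIN: in_txn=True, pending={}
Op 8: UPDATE a=23 (pending; pending now {a=23})
ROLLBACK at op 6 discards: ['b', 'd']

Answer: b d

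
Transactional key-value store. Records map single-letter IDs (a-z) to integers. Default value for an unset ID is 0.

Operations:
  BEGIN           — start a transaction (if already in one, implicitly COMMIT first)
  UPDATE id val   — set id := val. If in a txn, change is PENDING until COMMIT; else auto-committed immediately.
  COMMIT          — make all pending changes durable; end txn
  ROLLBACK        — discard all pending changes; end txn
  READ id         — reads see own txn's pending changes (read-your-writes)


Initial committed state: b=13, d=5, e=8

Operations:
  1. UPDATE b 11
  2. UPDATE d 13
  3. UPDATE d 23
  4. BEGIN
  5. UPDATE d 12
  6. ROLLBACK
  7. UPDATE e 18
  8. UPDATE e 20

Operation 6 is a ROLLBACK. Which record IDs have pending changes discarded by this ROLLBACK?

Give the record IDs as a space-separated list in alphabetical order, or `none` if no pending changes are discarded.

Initial committed: {b=13, d=5, e=8}
Op 1: UPDATE b=11 (auto-commit; committed b=11)
Op 2: UPDATE d=13 (auto-commit; committed d=13)
Op 3: UPDATE d=23 (auto-commit; committed d=23)
Op 4: BEGIN: in_txn=True, pending={}
Op 5: UPDATE d=12 (pending; pending now {d=12})
Op 6: ROLLBACK: discarded pending ['d']; in_txn=False
Op 7: UPDATE e=18 (auto-commit; committed e=18)
Op 8: UPDATE e=20 (auto-commit; committed e=20)
ROLLBACK at op 6 discards: ['d']

Answer: d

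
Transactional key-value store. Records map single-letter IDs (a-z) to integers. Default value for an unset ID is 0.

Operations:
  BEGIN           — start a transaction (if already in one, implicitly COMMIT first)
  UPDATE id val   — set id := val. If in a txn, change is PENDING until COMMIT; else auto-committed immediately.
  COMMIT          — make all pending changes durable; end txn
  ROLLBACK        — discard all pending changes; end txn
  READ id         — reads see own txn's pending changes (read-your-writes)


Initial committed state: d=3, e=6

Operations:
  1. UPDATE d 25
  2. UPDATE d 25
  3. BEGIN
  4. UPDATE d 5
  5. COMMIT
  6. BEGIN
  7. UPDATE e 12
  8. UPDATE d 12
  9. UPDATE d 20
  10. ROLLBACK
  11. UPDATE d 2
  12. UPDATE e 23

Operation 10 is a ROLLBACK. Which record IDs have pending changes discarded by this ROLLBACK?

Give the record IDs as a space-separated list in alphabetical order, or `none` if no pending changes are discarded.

Initial committed: {d=3, e=6}
Op 1: UPDATE d=25 (auto-commit; committed d=25)
Op 2: UPDATE d=25 (auto-commit; committed d=25)
Op 3: BEGIN: in_txn=True, pending={}
Op 4: UPDATE d=5 (pending; pending now {d=5})
Op 5: COMMIT: merged ['d'] into committed; committed now {d=5, e=6}
Op 6: BEGIN: in_txn=True, pending={}
Op 7: UPDATE e=12 (pending; pending now {e=12})
Op 8: UPDATE d=12 (pending; pending now {d=12, e=12})
Op 9: UPDATE d=20 (pending; pending now {d=20, e=12})
Op 10: ROLLBACK: discarded pending ['d', 'e']; in_txn=False
Op 11: UPDATE d=2 (auto-commit; committed d=2)
Op 12: UPDATE e=23 (auto-commit; committed e=23)
ROLLBACK at op 10 discards: ['d', 'e']

Answer: d e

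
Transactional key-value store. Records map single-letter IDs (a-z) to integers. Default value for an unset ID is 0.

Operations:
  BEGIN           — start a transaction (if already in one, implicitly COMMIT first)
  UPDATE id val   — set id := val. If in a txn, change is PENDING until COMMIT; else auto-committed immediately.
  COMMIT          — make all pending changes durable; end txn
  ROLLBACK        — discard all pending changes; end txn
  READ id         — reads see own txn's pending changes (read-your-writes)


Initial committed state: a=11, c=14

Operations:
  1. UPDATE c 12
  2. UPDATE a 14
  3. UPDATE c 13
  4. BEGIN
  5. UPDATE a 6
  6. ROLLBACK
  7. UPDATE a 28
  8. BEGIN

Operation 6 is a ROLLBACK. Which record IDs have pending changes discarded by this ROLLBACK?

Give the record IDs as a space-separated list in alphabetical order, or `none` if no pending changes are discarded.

Initial committed: {a=11, c=14}
Op 1: UPDATE c=12 (auto-commit; committed c=12)
Op 2: UPDATE a=14 (auto-commit; committed a=14)
Op 3: UPDATE c=13 (auto-commit; committed c=13)
Op 4: BEGIN: in_txn=True, pending={}
Op 5: UPDATE a=6 (pending; pending now {a=6})
Op 6: ROLLBACK: discarded pending ['a']; in_txn=False
Op 7: UPDATE a=28 (auto-commit; committed a=28)
Op 8: BEGIN: in_txn=True, pending={}
ROLLBACK at op 6 discards: ['a']

Answer: a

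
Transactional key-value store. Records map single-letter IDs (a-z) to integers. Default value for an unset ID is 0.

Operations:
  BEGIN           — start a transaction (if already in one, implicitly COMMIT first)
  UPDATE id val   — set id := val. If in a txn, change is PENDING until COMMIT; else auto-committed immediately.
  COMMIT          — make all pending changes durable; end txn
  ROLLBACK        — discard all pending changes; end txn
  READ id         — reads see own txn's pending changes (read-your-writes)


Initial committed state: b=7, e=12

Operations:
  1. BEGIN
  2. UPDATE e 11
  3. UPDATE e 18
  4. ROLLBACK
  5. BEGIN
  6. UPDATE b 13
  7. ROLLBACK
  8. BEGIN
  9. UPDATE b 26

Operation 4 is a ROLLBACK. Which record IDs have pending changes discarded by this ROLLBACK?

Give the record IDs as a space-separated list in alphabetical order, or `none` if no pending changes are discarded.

Answer: e

Derivation:
Initial committed: {b=7, e=12}
Op 1: BEGIN: in_txn=True, pending={}
Op 2: UPDATE e=11 (pending; pending now {e=11})
Op 3: UPDATE e=18 (pending; pending now {e=18})
Op 4: ROLLBACK: discarded pending ['e']; in_txn=False
Op 5: BEGIN: in_txn=True, pending={}
Op 6: UPDATE b=13 (pending; pending now {b=13})
Op 7: ROLLBACK: discarded pending ['b']; in_txn=False
Op 8: BEGIN: in_txn=True, pending={}
Op 9: UPDATE b=26 (pending; pending now {b=26})
ROLLBACK at op 4 discards: ['e']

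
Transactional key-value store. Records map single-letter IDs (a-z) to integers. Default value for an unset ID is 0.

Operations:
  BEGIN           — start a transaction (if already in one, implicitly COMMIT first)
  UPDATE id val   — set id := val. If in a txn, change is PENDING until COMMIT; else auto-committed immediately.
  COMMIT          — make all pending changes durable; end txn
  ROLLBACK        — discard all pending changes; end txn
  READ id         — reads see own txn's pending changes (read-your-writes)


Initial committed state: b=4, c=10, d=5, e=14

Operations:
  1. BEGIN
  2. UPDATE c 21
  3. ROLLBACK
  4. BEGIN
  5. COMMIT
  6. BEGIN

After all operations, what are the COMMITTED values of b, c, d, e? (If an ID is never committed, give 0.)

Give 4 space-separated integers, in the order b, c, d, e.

Answer: 4 10 5 14

Derivation:
Initial committed: {b=4, c=10, d=5, e=14}
Op 1: BEGIN: in_txn=True, pending={}
Op 2: UPDATE c=21 (pending; pending now {c=21})
Op 3: ROLLBACK: discarded pending ['c']; in_txn=False
Op 4: BEGIN: in_txn=True, pending={}
Op 5: COMMIT: merged [] into committed; committed now {b=4, c=10, d=5, e=14}
Op 6: BEGIN: in_txn=True, pending={}
Final committed: {b=4, c=10, d=5, e=14}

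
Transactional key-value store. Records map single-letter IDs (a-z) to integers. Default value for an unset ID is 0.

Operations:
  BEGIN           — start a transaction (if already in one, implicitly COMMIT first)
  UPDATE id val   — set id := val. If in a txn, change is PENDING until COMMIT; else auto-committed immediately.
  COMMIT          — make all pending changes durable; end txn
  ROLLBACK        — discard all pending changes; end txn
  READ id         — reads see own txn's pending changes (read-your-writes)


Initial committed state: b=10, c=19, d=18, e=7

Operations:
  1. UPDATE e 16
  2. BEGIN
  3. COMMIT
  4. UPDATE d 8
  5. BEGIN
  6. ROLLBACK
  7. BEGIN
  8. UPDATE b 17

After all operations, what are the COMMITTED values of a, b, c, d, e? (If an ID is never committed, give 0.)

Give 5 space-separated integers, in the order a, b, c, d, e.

Initial committed: {b=10, c=19, d=18, e=7}
Op 1: UPDATE e=16 (auto-commit; committed e=16)
Op 2: BEGIN: in_txn=True, pending={}
Op 3: COMMIT: merged [] into committed; committed now {b=10, c=19, d=18, e=16}
Op 4: UPDATE d=8 (auto-commit; committed d=8)
Op 5: BEGIN: in_txn=True, pending={}
Op 6: ROLLBACK: discarded pending []; in_txn=False
Op 7: BEGIN: in_txn=True, pending={}
Op 8: UPDATE b=17 (pending; pending now {b=17})
Final committed: {b=10, c=19, d=8, e=16}

Answer: 0 10 19 8 16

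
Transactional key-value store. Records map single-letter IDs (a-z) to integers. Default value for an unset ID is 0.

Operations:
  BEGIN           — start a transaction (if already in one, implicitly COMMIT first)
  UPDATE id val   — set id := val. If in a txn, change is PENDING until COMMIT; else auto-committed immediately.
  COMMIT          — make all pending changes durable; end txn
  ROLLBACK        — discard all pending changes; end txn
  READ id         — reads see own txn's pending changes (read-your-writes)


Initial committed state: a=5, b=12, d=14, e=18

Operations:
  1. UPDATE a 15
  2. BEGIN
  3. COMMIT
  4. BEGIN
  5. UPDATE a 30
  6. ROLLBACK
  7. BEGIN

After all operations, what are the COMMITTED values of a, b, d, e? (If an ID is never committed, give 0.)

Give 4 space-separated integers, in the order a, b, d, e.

Answer: 15 12 14 18

Derivation:
Initial committed: {a=5, b=12, d=14, e=18}
Op 1: UPDATE a=15 (auto-commit; committed a=15)
Op 2: BEGIN: in_txn=True, pending={}
Op 3: COMMIT: merged [] into committed; committed now {a=15, b=12, d=14, e=18}
Op 4: BEGIN: in_txn=True, pending={}
Op 5: UPDATE a=30 (pending; pending now {a=30})
Op 6: ROLLBACK: discarded pending ['a']; in_txn=False
Op 7: BEGIN: in_txn=True, pending={}
Final committed: {a=15, b=12, d=14, e=18}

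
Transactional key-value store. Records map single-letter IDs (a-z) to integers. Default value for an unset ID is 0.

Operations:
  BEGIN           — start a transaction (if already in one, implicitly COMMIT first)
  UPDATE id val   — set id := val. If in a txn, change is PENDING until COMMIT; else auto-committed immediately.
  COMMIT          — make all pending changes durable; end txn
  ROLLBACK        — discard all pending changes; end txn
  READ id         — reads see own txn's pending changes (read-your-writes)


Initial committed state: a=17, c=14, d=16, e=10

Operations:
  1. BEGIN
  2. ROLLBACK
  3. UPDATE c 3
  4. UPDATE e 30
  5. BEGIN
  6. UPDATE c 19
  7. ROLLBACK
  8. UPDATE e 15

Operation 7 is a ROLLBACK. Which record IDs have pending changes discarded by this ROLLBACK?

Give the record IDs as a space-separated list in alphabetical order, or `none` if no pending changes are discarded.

Initial committed: {a=17, c=14, d=16, e=10}
Op 1: BEGIN: in_txn=True, pending={}
Op 2: ROLLBACK: discarded pending []; in_txn=False
Op 3: UPDATE c=3 (auto-commit; committed c=3)
Op 4: UPDATE e=30 (auto-commit; committed e=30)
Op 5: BEGIN: in_txn=True, pending={}
Op 6: UPDATE c=19 (pending; pending now {c=19})
Op 7: ROLLBACK: discarded pending ['c']; in_txn=False
Op 8: UPDATE e=15 (auto-commit; committed e=15)
ROLLBACK at op 7 discards: ['c']

Answer: c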